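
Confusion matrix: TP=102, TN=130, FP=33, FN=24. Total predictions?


Total = TP + TN + FP + FN
= 102 + 130 + 33 + 24
= 289
(Predicted positive: 135, predicted negative: 154)

289


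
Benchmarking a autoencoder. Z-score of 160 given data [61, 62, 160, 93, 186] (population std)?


μ = 112.4, σ = 51.4611
z = (160 - 112.4)/51.4611 = 0.925

0.925


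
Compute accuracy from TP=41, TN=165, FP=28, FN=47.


Accuracy = (TP+TN)/(TP+TN+FP+FN)
= (41+165)/(281)
= 206/281 = 73.31%

73.31%


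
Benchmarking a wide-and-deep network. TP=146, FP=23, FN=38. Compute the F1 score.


Precision = 146/169 = 0.8639
Recall = 146/184 = 0.7935
F1 = 2·P·R/(P+R) = 2·TP/(2·TP+FP+FN) = 292/(292+23+38) = 292/353 = 0.8272

0.8272


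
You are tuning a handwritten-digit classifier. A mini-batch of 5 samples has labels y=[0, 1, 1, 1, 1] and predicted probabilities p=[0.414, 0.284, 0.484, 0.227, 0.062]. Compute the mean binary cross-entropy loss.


L[0] = -ln(1-0.414) = -ln(0.586) = 0.5344
L[1] = -ln(0.284) = 1.2588
L[2] = -ln(0.484) = 0.7257
L[3] = -ln(0.227) = 1.4828
L[4] = -ln(0.062) = 2.7806
mean = (0.5344 + 1.2588 + 0.7257 + 1.4828 + 2.7806)/5 = 1.3565

1.3565


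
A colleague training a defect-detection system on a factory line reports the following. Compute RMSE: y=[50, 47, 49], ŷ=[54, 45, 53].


MSE = 36/3 = 12
RMSE = √(36/3) = 3.4641

3.4641


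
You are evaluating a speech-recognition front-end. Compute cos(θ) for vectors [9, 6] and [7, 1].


A·B = 9·7 + 6·1 = 69
‖A‖ = √117 = 10.8167, ‖B‖ = √50 = 7.0711
cos = 69/(√117·√50) = 69/√5850 = 0.9021

0.9021


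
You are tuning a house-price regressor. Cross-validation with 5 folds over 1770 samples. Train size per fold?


Fold size = 1770/5 = 354
Training per fold = 1770 - 354 = 1416

1416


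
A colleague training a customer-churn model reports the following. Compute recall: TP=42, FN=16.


Recall = TP/(TP+FN)
= 42/(42+16)
= 42/58 = 72.41%

72.41%


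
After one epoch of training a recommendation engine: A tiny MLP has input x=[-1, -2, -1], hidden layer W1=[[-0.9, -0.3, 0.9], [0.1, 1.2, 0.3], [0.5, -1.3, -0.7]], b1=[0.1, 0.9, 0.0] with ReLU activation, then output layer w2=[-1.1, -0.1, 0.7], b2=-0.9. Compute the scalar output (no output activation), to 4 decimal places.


z1[0] = (-0.9)·(-1) + (-0.3)·(-2) + (0.9)·(-1) + 0.1 = 0.7
z1[1] = (0.1)·(-1) + (1.2)·(-2) + (0.3)·(-1) + 0.9 = -1.9
z1[2] = (0.5)·(-1) + (-1.3)·(-2) + (-0.7)·(-1) + 0.0 = 2.8
h = ReLU(z1) = [0.7, 0.0, 2.8]
output = (-1.1)·(0.7) + (-0.1)·(0.0) + (0.7)·(2.8) - 0.9 = 0.29

0.29


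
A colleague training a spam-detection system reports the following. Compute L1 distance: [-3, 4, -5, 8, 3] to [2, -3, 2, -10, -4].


d = |-3-2| + |4+ 3| + |-5-2| + |8+ 10| + |3+ 4|
  = 5 + 7 + 7 + 18 + 7
  = 44

44


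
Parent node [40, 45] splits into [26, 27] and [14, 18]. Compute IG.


Parent = [40, 45], H_parent = 0.9975
H_left = 0.9997 (n=53), H_right = 0.9887 (n=32)
H_children = (53/85)·0.9997 + (32/85)·0.9887 = 0.9956
IG = 0.9975 - 0.9956 = 0.0019

0.0019


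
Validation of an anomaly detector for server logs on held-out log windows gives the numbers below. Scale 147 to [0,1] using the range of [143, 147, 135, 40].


min=40, max=147
(147-40)/(147-40) = 107/107 = 1.0

1.0


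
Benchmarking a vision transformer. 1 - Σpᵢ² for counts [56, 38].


Probabilities: [56/94, 38/94] ≈ [0.5957, 0.4043]
Σpᵢ² = (3136 + 1444)/94² = 4580/8836
Gini = 1 - Σpᵢ² = 1 - 4580/8836 = 0.4817

0.4817


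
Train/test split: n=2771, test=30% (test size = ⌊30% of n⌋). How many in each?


Test = ⌊2771·30/100⌋ = 831
Train = 2771 - 831 = 1940

Train: 1940, Test: 831


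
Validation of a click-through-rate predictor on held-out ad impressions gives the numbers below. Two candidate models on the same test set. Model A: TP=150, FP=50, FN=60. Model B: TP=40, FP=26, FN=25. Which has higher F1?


Model A: P=150/200=0.75, R=150/210=0.7143, F1=2PR/(P+R)=2TP/(2TP+FP+FN)=300/410=0.7317
Model B: P=40/66=0.6061, R=40/65=0.6154, F1=2PR/(P+R)=2TP/(2TP+FP+FN)=80/131=0.6107
0.7317 > 0.6107 → Model A

Model A


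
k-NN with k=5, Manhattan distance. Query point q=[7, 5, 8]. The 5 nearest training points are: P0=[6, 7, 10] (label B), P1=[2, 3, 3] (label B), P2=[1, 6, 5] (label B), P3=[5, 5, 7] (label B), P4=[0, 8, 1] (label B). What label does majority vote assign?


d(q,P0) = 5  (label B)
d(q,P1) = 12  (label B)
d(q,P2) = 10  (label B)
d(q,P3) = 3  (label B)
d(q,P4) = 17  (label B)
Votes: A=0, B=5
Majority → B

B


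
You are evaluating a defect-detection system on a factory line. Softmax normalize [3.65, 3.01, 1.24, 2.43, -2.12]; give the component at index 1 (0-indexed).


Exponentials: e^3.65=38.4747, e^3.01=20.2874, e^1.24=3.4556, e^2.43=11.3589, e^-2.12=0.12
Sum = 73.6966
Softmax = [0.5221, 0.2753, 0.0469, 0.1541, 0.0016]
p[1] = 20.2874/73.6966 = 0.2753

0.2753


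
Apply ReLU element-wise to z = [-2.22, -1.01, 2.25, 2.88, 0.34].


ReLU(-2.22) = max(0, -2.22) = 0.0
ReLU(-1.01) = max(0, -1.01) = 0.0
ReLU(2.25) = max(0, 2.25) = 2.25
ReLU(2.88) = max(0, 2.88) = 2.88
ReLU(0.34) = max(0, 0.34) = 0.34
result = [0.0, 0.0, 2.25, 2.88, 0.34]

[0.0, 0.0, 2.25, 2.88, 0.34]


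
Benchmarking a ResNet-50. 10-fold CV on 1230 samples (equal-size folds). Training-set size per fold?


Fold size = 1230/10 = 123
Training per fold = 1230 - 123 = 1107

1107


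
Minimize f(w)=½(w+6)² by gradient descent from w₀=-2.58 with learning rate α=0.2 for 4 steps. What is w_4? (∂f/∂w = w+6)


step 1: grad = -2.58+6 = 3.42; w = -2.58 - 0.2·(3.42) = -3.264
step 2: grad = -3.264+6 = 2.736; w = -3.264 - 0.2·(2.736) = -3.8112
step 3: grad = -3.8112+6 = 2.1888; w = -3.8112 - 0.2·(2.1888) = -4.24896
step 4: grad = -4.24896+6 = 1.75104; w = -4.24896 - 0.2·(1.75104) = -4.599168

-4.599168


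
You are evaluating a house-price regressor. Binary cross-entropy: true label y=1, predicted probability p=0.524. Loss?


BCE = -[y·ln(p) + (1-y)·ln(1-p)]
= -1·ln(0.524) - 0
= -ln(0.524) = 0.6463

0.6463


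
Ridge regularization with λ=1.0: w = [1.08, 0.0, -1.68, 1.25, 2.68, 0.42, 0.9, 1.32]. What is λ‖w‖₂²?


‖w‖₂² = (1.08)² + (0.0)² + (-1.68)² + (1.25)² + (2.68)² + (0.42)² + (0.9)² + (1.32)²
     = 1.1664 + 0 + 2.8224 + 1.5625 + 7.1824 + 0.1764 + 0.81 + 1.7424
     = 15.4625
λ·‖w‖₂² = 1.0·15.4625 = 15.4625

15.4625


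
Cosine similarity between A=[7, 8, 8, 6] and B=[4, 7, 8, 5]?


A·B = 7·4 + 8·7 + 8·8 + 6·5 = 178
‖A‖ = √213 = 14.5945, ‖B‖ = √154 = 12.4097
cos = 178/(√213·√154) = 178/√32802 = 0.9828

0.9828


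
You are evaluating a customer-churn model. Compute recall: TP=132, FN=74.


Recall = TP/(TP+FN)
= 132/(132+74)
= 132/206 = 64.08%

64.08%


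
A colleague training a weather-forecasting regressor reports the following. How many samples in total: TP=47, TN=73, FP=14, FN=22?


Total = TP + TN + FP + FN
= 47 + 73 + 14 + 22
= 156
(Predicted positive: 61, predicted negative: 95)

156


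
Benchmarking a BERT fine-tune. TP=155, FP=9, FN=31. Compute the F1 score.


Precision = 155/164 = 0.9451
Recall = 155/186 = 0.8333
F1 = 2·P·R/(P+R) = 2·TP/(2·TP+FP+FN) = 310/(310+9+31) = 310/350 = 0.8857

0.8857


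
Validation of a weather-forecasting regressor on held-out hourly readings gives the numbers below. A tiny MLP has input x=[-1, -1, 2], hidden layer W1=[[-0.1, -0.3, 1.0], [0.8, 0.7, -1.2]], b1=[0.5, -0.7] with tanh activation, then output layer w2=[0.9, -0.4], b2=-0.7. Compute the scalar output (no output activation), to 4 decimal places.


z1[0] = (-0.1)·(-1) + (-0.3)·(-1) + (1.0)·(2) + 0.5 = 2.9
z1[1] = (0.8)·(-1) + (0.7)·(-1) + (-1.2)·(2) - 0.7 = -4.6
h = tanh(z1) = [0.994, -0.9998]
output = (0.9)·(0.994) + (-0.4)·(-0.9998) - 0.7 = 0.5945

0.5945


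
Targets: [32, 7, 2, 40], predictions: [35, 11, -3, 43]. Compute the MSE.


Squared errors: (32-35)²=9, (7-11)²=16, (2+ 3)²=25, (40-43)²=9
Sum = 59
MSE = 59/4 = 59/4

59/4


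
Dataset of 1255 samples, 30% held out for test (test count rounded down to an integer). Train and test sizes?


Test = ⌊1255·30/100⌋ = 376
Train = 1255 - 376 = 879

Train: 879, Test: 376


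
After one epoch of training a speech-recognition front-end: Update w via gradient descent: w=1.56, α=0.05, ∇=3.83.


w_new = w - α·∇
= 1.56 - 0.05·3.83
= 1.56 - 0.1915
= 1.3685

1.3685


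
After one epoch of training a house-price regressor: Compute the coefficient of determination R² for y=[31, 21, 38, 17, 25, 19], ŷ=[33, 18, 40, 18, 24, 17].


ȳ = 25.1667
SS_res = Σ(y-ŷ)² = 23
SS_tot = Σ(y-ȳ)² = 320.83
R² = 1 - SS_res/SS_tot = 1 - 0.0717 = 0.9283

0.9283


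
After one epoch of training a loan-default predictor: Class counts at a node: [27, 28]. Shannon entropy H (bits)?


Probabilities: [27/55, 28/55] ≈ [0.4909, 0.5091]
H = -((27/55)·log₂(27/55) + (28/55)·log₂(28/55))
  = 0.9998 bits

0.9998 bits


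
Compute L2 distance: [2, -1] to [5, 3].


d = √((2-5)² + (-1-3)²)
  = √(9 + 16)
  = √25 = 5.0

5.0


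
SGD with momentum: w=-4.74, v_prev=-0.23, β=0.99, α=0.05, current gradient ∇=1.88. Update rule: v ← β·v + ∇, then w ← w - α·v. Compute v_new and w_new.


v_new = 0.99·-0.23 + 1.88 = -0.2277 + 1.88 = 1.6523
w_new = -4.74 - 0.05·1.6523 = -4.74 - 0.082615 = -4.822615

v_new=1.6523, w_new=-4.822615


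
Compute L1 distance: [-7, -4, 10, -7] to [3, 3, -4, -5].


d = |-7-3| + |-4-3| + |10+ 4| + |-7+ 5|
  = 10 + 7 + 14 + 2
  = 33

33


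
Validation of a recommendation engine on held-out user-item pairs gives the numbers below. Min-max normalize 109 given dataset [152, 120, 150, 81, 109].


min=81, max=152
(109-81)/(152-81) = 28/71 = 0.3944

0.3944


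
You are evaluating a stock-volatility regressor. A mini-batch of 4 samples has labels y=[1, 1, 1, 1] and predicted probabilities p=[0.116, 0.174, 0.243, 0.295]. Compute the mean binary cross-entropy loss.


L[0] = -ln(0.116) = 2.1542
L[1] = -ln(0.174) = 1.7487
L[2] = -ln(0.243) = 1.4147
L[3] = -ln(0.295) = 1.2208
mean = (2.1542 + 1.7487 + 1.4147 + 1.2208)/4 = 1.6346

1.6346


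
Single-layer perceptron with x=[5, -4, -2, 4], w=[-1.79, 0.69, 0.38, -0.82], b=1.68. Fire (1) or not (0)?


z = (5)·(-1.79) + (-4)·(0.69) + (-2)·(0.38) + (4)·(-0.82) + 1.68
  = -14.07
step(z) = 0 (z<0)

0


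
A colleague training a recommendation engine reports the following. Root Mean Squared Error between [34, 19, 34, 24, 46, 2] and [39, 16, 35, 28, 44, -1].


MSE = 64/6 = 10.6667
RMSE = √(64/6) = 3.266

3.266


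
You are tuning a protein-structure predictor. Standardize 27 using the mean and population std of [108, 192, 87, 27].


μ = 103.5, σ = 59.1122
z = (27 - 103.5)/59.1122 = -1.2941

-1.2941


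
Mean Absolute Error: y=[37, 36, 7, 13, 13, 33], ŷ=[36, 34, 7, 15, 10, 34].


Absolute errors: |37-36|=1, |36-34|=2, |7-7|=0, |13-15|=2, |13-10|=3, |33-34|=1
Sum = 9
MAE = 9/6 = 3/2

3/2


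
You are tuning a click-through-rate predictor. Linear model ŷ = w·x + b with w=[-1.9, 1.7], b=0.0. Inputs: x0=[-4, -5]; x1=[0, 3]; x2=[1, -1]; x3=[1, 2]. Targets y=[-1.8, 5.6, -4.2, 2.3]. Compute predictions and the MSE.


ŷ0 = (-1.9)·(-4) + (1.7)·(-5) + 0.0 = -0.9
ŷ1 = (-1.9)·(0) + (1.7)·(3) + 0.0 = 5.1
ŷ2 = (-1.9)·(1) + (1.7)·(-1) + 0.0 = -3.6
ŷ3 = (-1.9)·(1) + (1.7)·(2) + 0.0 = 1.5
errors² = [0.81, 0.25, 0.36, 0.64]
MSE = 2.0600/4 = 0.515

0.515


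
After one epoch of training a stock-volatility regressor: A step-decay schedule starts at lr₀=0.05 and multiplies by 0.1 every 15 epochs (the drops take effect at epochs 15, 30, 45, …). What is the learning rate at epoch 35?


n_drops = ⌊35/15⌋ = 2
lr = 0.05·0.1^2 = 0.05·0.01 = 0.0005

0.0005


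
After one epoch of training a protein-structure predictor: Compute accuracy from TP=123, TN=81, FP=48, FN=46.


Accuracy = (TP+TN)/(TP+TN+FP+FN)
= (123+81)/(298)
= 204/298 = 68.46%

68.46%


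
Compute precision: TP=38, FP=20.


Precision = TP/(TP+FP)
= 38/(38+20)
= 38/58 = 65.52%

65.52%


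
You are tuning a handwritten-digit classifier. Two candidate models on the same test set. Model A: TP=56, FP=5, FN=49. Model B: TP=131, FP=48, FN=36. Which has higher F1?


Model A: P=56/61=0.918, R=56/105=0.5333, F1=2PR/(P+R)=2TP/(2TP+FP+FN)=112/166=0.6747
Model B: P=131/179=0.7318, R=131/167=0.7844, F1=2PR/(P+R)=2TP/(2TP+FP+FN)=262/346=0.7572
0.6747 < 0.7572 → Model B

Model B


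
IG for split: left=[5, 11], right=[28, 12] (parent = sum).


Parent = [33, 23], H_parent = 0.9769
H_left = 0.896 (n=16), H_right = 0.8813 (n=40)
H_children = (16/56)·0.896 + (40/56)·0.8813 = 0.8855
IG = 0.9769 - 0.8855 = 0.0914

0.0914


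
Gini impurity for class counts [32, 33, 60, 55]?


Probabilities: [32/180, 33/180, 60/180, 55/180] ≈ [0.1778, 0.1833, 0.3333, 0.3056]
Σpᵢ² = (1024 + 1089 + 3600 + 3025)/180² = 8738/32400
Gini = 1 - Σpᵢ² = 1 - 8738/32400 = 0.7303

0.7303


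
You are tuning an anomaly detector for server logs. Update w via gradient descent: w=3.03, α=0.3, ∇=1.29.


w_new = w - α·∇
= 3.03 - 0.3·1.29
= 3.03 - 0.387
= 2.643

2.643


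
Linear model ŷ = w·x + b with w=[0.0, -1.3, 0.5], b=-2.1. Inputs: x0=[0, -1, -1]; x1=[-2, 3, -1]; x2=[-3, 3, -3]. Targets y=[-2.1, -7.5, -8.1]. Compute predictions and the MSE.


ŷ0 = (0.0)·(0) + (-1.3)·(-1) + (0.5)·(-1) - 2.1 = -1.3
ŷ1 = (0.0)·(-2) + (-1.3)·(3) + (0.5)·(-1) - 2.1 = -6.5
ŷ2 = (0.0)·(-3) + (-1.3)·(3) + (0.5)·(-3) - 2.1 = -7.5
errors² = [0.64, 1.0, 0.36]
MSE = 2.0000/3 = 0.6667

0.6667


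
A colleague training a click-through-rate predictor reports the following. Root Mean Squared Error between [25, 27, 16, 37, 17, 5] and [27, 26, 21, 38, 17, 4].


MSE = 32/6 = 5.3333
RMSE = √(32/6) = 2.3094

2.3094


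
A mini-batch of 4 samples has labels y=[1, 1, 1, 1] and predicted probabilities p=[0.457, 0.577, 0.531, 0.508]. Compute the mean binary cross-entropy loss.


L[0] = -ln(0.457) = 0.7831
L[1] = -ln(0.577) = 0.5499
L[2] = -ln(0.531) = 0.633
L[3] = -ln(0.508) = 0.6773
mean = (0.7831 + 0.5499 + 0.633 + 0.6773)/4 = 0.6608

0.6608


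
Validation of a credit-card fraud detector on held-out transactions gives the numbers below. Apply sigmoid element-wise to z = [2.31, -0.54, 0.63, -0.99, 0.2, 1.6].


σ(2.31) = 1/(1+e^-2.31) = 0.9097
σ(-0.54) = 1/(1+e^0.54) = 0.3682
σ(0.63) = 1/(1+e^-0.63) = 0.6525
σ(-0.99) = 1/(1+e^0.99) = 0.2709
σ(0.2) = 1/(1+e^-0.2) = 0.5498
σ(1.6) = 1/(1+e^-1.6) = 0.832
result = [0.9097, 0.3682, 0.6525, 0.2709, 0.5498, 0.832]

[0.9097, 0.3682, 0.6525, 0.2709, 0.5498, 0.832]


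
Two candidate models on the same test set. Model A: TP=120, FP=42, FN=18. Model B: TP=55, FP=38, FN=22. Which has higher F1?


Model A: P=120/162=0.7407, R=120/138=0.8696, F1=2PR/(P+R)=2TP/(2TP+FP+FN)=240/300=0.8
Model B: P=55/93=0.5914, R=55/77=0.7143, F1=2PR/(P+R)=2TP/(2TP+FP+FN)=110/170=0.6471
0.8 > 0.6471 → Model A

Model A


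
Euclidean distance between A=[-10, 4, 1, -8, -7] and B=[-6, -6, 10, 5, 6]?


d = √((-10+ 6)² + (4+ 6)² + (1-10)² + (-8-5)² + (-7-6)²)
  = √(16 + 100 + 81 + 169 + 169)
  = √535 = 23.1301

23.1301


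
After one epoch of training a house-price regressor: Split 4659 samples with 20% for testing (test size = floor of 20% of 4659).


Test = ⌊4659·20/100⌋ = 931
Train = 4659 - 931 = 3728

Train: 3728, Test: 931


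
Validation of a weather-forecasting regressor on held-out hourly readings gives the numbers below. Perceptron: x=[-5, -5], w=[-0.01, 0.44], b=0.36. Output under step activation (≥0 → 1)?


z = (-5)·(-0.01) + (-5)·(0.44) + 0.36
  = -1.79
step(z) = 0 (z<0)

0


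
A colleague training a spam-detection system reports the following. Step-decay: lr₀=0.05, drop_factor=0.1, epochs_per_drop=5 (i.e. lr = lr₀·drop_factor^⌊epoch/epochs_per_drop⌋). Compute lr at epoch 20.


n_drops = ⌊20/5⌋ = 4
lr = 0.05·0.1^4 = 0.05·0.0001 = 0.000005

0.000005


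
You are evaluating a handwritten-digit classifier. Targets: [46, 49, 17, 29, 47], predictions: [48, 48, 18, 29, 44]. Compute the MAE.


Absolute errors: |46-48|=2, |49-48|=1, |17-18|=1, |29-29|=0, |47-44|=3
Sum = 7
MAE = 7/5 = 7/5

7/5


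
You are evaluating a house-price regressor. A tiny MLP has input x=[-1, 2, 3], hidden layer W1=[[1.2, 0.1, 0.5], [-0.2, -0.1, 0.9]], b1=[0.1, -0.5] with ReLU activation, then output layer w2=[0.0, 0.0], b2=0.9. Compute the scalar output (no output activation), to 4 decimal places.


z1[0] = (1.2)·(-1) + (0.1)·(2) + (0.5)·(3) + 0.1 = 0.6
z1[1] = (-0.2)·(-1) + (-0.1)·(2) + (0.9)·(3) - 0.5 = 2.2
h = ReLU(z1) = [0.6, 2.2]
output = (0.0)·(0.6) + (0.0)·(2.2) + 0.9 = 0.9

0.9


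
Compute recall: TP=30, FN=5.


Recall = TP/(TP+FN)
= 30/(30+5)
= 30/35 = 85.71%

85.71%


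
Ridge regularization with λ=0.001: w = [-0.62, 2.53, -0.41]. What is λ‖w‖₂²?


‖w‖₂² = (-0.62)² + (2.53)² + (-0.41)²
     = 0.3844 + 6.4009 + 0.1681
     = 6.9534
λ·‖w‖₂² = 0.001·6.9534 = 0.006953

0.006953


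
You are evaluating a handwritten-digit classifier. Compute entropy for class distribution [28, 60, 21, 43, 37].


Probabilities: [28/189, 60/189, 21/189, 43/189, 37/189] ≈ [0.1481, 0.3175, 0.1111, 0.2275, 0.1958]
H = -((28/189)·log₂(28/189) + (60/189)·log₂(60/189) + (21/189)·log₂(21/189) + (43/189)·log₂(43/189) + (37/189)·log₂(37/189))
  = 2.2324 bits

2.2324 bits


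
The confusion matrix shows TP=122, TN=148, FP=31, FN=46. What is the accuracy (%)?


Accuracy = (TP+TN)/(TP+TN+FP+FN)
= (122+148)/(347)
= 270/347 = 77.81%

77.81%


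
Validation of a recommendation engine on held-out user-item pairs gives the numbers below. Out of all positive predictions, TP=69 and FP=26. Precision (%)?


Precision = TP/(TP+FP)
= 69/(69+26)
= 69/95 = 72.63%

72.63%


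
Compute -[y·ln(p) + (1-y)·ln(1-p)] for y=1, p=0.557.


BCE = -[y·ln(p) + (1-y)·ln(1-p)]
= -1·ln(0.557) - 0
= -ln(0.557) = 0.5852

0.5852


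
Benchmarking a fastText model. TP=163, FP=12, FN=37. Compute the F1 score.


Precision = 163/175 = 0.9314
Recall = 163/200 = 0.815
F1 = 2·P·R/(P+R) = 2·TP/(2·TP+FP+FN) = 326/(326+12+37) = 326/375 = 0.8693

0.8693


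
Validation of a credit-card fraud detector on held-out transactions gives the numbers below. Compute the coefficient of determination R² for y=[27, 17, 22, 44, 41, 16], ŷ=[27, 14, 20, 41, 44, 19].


ȳ = 27.8333
SS_res = Σ(y-ŷ)² = 40
SS_tot = Σ(y-ȳ)² = 726.83
R² = 1 - SS_res/SS_tot = 1 - 0.055 = 0.945

0.945


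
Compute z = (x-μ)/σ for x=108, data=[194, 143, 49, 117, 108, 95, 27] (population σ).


μ = 104.7143, σ = 51.8754
z = (108 - 104.7143)/51.8754 = 0.0633

0.0633


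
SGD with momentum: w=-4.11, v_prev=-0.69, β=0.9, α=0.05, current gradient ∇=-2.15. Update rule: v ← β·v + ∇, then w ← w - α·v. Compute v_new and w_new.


v_new = 0.9·-0.69 - 2.15 = -0.621 - 2.15 = -2.771
w_new = -4.11 - 0.05·-2.771 = -4.11 + 0.13855 = -3.97145

v_new=-2.771, w_new=-3.97145


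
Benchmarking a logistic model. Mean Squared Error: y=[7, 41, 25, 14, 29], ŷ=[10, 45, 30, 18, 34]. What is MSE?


Squared errors: (7-10)²=9, (41-45)²=16, (25-30)²=25, (14-18)²=16, (29-34)²=25
Sum = 91
MSE = 91/5 = 91/5

91/5


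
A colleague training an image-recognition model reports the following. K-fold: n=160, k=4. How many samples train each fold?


Fold size = 160/4 = 40
Training per fold = 160 - 40 = 120

120


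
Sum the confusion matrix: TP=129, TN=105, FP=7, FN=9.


Total = TP + TN + FP + FN
= 129 + 105 + 7 + 9
= 250
(Predicted positive: 136, predicted negative: 114)

250


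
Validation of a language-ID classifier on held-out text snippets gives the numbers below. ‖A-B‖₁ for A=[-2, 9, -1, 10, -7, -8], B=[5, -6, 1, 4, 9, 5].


d = |-2-5| + |9+ 6| + |-1-1| + |10-4| + |-7-9| + |-8-5|
  = 7 + 15 + 2 + 6 + 16 + 13
  = 59

59


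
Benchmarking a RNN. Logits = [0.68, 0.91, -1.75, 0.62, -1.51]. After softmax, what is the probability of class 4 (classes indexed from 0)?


Exponentials: e^0.68=1.9739, e^0.91=2.4843, e^-1.75=0.1738, e^0.62=1.8589, e^-1.51=0.2209
Sum = 6.7118
Softmax = [0.2941, 0.3701, 0.0259, 0.277, 0.0329]
p[4] = 0.2209/6.7118 = 0.0329

0.0329


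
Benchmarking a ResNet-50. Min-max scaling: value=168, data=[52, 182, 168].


min=52, max=182
(168-52)/(182-52) = 116/130 = 0.8923

0.8923


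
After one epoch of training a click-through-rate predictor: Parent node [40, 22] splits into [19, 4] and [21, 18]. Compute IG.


Parent = [40, 22], H_parent = 0.9383
H_left = 0.6666 (n=23), H_right = 0.9957 (n=39)
H_children = (23/62)·0.6666 + (39/62)·0.9957 = 0.8736
IG = 0.9383 - 0.8736 = 0.0647

0.0647


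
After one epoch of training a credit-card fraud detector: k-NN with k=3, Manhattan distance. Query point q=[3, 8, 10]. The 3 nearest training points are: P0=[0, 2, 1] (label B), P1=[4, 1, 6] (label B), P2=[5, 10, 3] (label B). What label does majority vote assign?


d(q,P0) = 18  (label B)
d(q,P1) = 12  (label B)
d(q,P2) = 11  (label B)
Votes: A=0, B=3
Majority → B

B


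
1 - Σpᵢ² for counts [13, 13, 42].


Probabilities: [13/68, 13/68, 42/68] ≈ [0.1912, 0.1912, 0.6176]
Σpᵢ² = (169 + 169 + 1764)/68² = 2102/4624
Gini = 1 - Σpᵢ² = 1 - 2102/4624 = 0.5454

0.5454


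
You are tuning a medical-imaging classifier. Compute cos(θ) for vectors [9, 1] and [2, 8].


A·B = 9·2 + 1·8 = 26
‖A‖ = √82 = 9.0554, ‖B‖ = √68 = 8.2462
cos = 26/(√82·√68) = 26/√5576 = 0.3482

0.3482


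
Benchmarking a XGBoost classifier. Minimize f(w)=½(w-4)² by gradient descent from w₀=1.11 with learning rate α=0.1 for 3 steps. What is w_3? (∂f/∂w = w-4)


step 1: grad = 1.11-4 = -2.89; w = 1.11 - 0.1·(-2.89) = 1.399
step 2: grad = 1.399-4 = -2.601; w = 1.399 - 0.1·(-2.601) = 1.6591
step 3: grad = 1.6591-4 = -2.3409; w = 1.6591 - 0.1·(-2.3409) = 1.89319

1.89319


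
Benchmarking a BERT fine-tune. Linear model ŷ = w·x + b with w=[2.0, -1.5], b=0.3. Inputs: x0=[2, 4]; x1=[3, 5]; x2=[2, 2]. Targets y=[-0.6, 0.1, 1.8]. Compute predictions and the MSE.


ŷ0 = (2.0)·(2) + (-1.5)·(4) + 0.3 = -1.7
ŷ1 = (2.0)·(3) + (-1.5)·(5) + 0.3 = -1.2
ŷ2 = (2.0)·(2) + (-1.5)·(2) + 0.3 = 1.3
errors² = [1.21, 1.69, 0.25]
MSE = 3.1500/3 = 1.05

1.05


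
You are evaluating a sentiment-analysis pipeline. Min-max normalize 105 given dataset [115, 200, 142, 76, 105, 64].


min=64, max=200
(105-64)/(200-64) = 41/136 = 0.3015

0.3015


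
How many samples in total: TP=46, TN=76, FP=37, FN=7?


Total = TP + TN + FP + FN
= 46 + 76 + 37 + 7
= 166
(Predicted positive: 83, predicted negative: 83)

166


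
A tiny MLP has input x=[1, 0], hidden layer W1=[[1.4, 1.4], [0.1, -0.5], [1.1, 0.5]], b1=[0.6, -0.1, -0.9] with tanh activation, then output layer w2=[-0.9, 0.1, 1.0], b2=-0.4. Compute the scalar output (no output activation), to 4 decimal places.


z1[0] = (1.4)·(1) + (1.4)·(0) + 0.6 = 2.0
z1[1] = (0.1)·(1) + (-0.5)·(0) - 0.1 = 0.0
z1[2] = (1.1)·(1) + (0.5)·(0) - 0.9 = 0.2
h = tanh(z1) = [0.964, 0.0, 0.1974]
output = (-0.9)·(0.964) + (0.1)·(0.0) + (1.0)·(0.1974) - 0.4 = -1.0702

-1.0702


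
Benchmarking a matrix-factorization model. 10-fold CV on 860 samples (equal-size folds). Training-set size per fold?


Fold size = 860/10 = 86
Training per fold = 860 - 86 = 774

774


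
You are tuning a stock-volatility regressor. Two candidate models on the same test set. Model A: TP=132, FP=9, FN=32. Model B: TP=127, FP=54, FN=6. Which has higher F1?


Model A: P=132/141=0.9362, R=132/164=0.8049, F1=2PR/(P+R)=2TP/(2TP+FP+FN)=264/305=0.8656
Model B: P=127/181=0.7017, R=127/133=0.9549, F1=2PR/(P+R)=2TP/(2TP+FP+FN)=254/314=0.8089
0.8656 > 0.8089 → Model A

Model A


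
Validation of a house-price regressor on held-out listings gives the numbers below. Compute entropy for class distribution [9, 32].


Probabilities: [9/41, 32/41] ≈ [0.2195, 0.7805]
H = -((9/41)·log₂(9/41) + (32/41)·log₂(32/41))
  = 0.7593 bits

0.7593 bits


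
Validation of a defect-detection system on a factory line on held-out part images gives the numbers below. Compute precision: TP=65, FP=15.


Precision = TP/(TP+FP)
= 65/(65+15)
= 65/80 = 81.25%

81.25%


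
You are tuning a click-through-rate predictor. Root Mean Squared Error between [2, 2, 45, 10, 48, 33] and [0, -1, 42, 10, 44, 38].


MSE = 63/6 = 10.5
RMSE = √(63/6) = 3.2404

3.2404


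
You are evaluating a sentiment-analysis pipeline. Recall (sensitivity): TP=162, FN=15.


Recall = TP/(TP+FN)
= 162/(162+15)
= 162/177 = 91.53%

91.53%


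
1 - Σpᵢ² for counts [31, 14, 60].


Probabilities: [31/105, 14/105, 60/105] ≈ [0.2952, 0.1333, 0.5714]
Σpᵢ² = (961 + 196 + 3600)/105² = 4757/11025
Gini = 1 - Σpᵢ² = 1 - 4757/11025 = 0.5685

0.5685


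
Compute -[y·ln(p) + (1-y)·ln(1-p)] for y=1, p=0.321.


BCE = -[y·ln(p) + (1-y)·ln(1-p)]
= -1·ln(0.321) - 0
= -ln(0.321) = 1.1363

1.1363


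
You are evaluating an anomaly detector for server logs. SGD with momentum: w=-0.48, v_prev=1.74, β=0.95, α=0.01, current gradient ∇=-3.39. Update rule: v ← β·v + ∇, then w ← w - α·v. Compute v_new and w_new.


v_new = 0.95·1.74 - 3.39 = 1.653 - 3.39 = -1.737
w_new = -0.48 - 0.01·-1.737 = -0.48 + 0.01737 = -0.46263

v_new=-1.737, w_new=-0.46263


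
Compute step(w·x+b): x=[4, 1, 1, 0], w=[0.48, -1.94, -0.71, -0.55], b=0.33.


z = (4)·(0.48) + (1)·(-1.94) + (1)·(-0.71) + (0)·(-0.55) + 0.33
  = -0.4
step(z) = 0 (z<0)

0


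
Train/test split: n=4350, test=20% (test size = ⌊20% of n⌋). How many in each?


Test = ⌊4350·20/100⌋ = 870
Train = 4350 - 870 = 3480

Train: 3480, Test: 870


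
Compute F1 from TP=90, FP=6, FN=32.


Precision = 90/96 = 0.9375
Recall = 90/122 = 0.7377
F1 = 2·P·R/(P+R) = 2·TP/(2·TP+FP+FN) = 180/(180+6+32) = 180/218 = 0.8257

0.8257


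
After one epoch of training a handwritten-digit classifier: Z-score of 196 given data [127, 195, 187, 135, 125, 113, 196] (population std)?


μ = 154, σ = 34.1133
z = (196 - 154)/34.1133 = 1.2312

1.2312


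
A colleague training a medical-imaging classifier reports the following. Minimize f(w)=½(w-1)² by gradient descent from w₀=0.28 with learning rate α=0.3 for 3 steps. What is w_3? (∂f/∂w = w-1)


step 1: grad = 0.28-1 = -0.72; w = 0.28 - 0.3·(-0.72) = 0.496
step 2: grad = 0.496-1 = -0.504; w = 0.496 - 0.3·(-0.504) = 0.6472
step 3: grad = 0.6472-1 = -0.3528; w = 0.6472 - 0.3·(-0.3528) = 0.75304

0.75304


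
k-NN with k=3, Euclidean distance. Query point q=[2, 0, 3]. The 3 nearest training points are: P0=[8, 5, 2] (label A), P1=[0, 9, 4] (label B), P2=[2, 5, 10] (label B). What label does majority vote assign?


d(q,P0) = 7.874  (label A)
d(q,P1) = 9.2736  (label B)
d(q,P2) = 8.6023  (label B)
Votes: A=1, B=2
Majority → B

B


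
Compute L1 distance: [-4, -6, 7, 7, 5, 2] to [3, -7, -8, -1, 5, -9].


d = |-4-3| + |-6+ 7| + |7+ 8| + |7+ 1| + |5-5| + |2+ 9|
  = 7 + 1 + 15 + 8 + 0 + 11
  = 42

42


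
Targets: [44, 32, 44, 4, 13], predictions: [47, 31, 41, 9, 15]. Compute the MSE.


Squared errors: (44-47)²=9, (32-31)²=1, (44-41)²=9, (4-9)²=25, (13-15)²=4
Sum = 48
MSE = 48/5 = 48/5

48/5


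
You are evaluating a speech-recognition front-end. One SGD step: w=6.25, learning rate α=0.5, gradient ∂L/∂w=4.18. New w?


w_new = w - α·∇
= 6.25 - 0.5·4.18
= 6.25 - 2.09
= 4.16

4.16


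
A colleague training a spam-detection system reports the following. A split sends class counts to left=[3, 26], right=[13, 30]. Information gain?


Parent = [16, 56], H_parent = 0.7642
H_left = 0.4798 (n=29), H_right = 0.8841 (n=43)
H_children = (29/72)·0.4798 + (43/72)·0.8841 = 0.7213
IG = 0.7642 - 0.7213 = 0.0429

0.0429


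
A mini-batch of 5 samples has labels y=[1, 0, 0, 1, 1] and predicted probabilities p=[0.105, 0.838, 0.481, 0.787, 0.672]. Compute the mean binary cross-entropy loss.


L[0] = -ln(0.105) = 2.2538
L[1] = -ln(1-0.838) = -ln(0.162) = 1.8202
L[2] = -ln(1-0.481) = -ln(0.519) = 0.6559
L[3] = -ln(0.787) = 0.2395
L[4] = -ln(0.672) = 0.3975
mean = (2.2538 + 1.8202 + 0.6559 + 0.2395 + 0.3975)/5 = 1.0734

1.0734


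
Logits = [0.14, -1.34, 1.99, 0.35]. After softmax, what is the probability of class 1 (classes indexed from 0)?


Exponentials: e^0.14=1.1503, e^-1.34=0.2618, e^1.99=7.3155, e^0.35=1.4191
Sum = 10.1467
Softmax = [0.1134, 0.0258, 0.721, 0.1399]
p[1] = 0.2618/10.1467 = 0.0258

0.0258


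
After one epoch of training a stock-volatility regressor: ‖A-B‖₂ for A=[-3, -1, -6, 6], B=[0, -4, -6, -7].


d = √((-3-0)² + (-1+ 4)² + (-6+ 6)² + (6+ 7)²)
  = √(9 + 9 + 0 + 169)
  = √187 = 13.6748

13.6748


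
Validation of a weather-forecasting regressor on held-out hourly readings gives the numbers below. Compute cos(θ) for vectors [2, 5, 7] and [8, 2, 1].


A·B = 2·8 + 5·2 + 7·1 = 33
‖A‖ = √78 = 8.8318, ‖B‖ = √69 = 8.3066
cos = 33/(√78·√69) = 33/√5382 = 0.4498

0.4498


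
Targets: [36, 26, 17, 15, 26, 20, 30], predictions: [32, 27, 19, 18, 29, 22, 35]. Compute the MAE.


Absolute errors: |36-32|=4, |26-27|=1, |17-19|=2, |15-18|=3, |26-29|=3, |20-22|=2, |30-35|=5
Sum = 20
MAE = 20/7 = 20/7

20/7


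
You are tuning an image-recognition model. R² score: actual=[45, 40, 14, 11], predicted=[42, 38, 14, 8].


ȳ = 27.5
SS_res = Σ(y-ŷ)² = 22
SS_tot = Σ(y-ȳ)² = 917
R² = 1 - SS_res/SS_tot = 1 - 0.024 = 0.976

0.976


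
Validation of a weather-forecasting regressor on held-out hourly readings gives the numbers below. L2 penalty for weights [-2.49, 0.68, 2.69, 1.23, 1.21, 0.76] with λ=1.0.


‖w‖₂² = (-2.49)² + (0.68)² + (2.69)² + (1.23)² + (1.21)² + (0.76)²
     = 6.2001 + 0.4624 + 7.2361 + 1.5129 + 1.4641 + 0.5776
     = 17.4532
λ·‖w‖₂² = 1.0·17.4532 = 17.4532

17.4532


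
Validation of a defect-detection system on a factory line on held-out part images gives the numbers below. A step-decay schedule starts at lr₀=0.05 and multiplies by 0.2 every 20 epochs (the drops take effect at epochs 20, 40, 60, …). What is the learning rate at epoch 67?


n_drops = ⌊67/20⌋ = 3
lr = 0.05·0.2^3 = 0.05·0.008 = 0.0004

0.0004


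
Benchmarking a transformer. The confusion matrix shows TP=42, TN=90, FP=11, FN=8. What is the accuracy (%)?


Accuracy = (TP+TN)/(TP+TN+FP+FN)
= (42+90)/(151)
= 132/151 = 87.42%

87.42%


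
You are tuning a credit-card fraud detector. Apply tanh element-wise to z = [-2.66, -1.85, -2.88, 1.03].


tanh(-2.66) = -0.9903
tanh(-1.85) = -0.9517
tanh(-2.88) = -0.9937
tanh(1.03) = 0.7739
result = [-0.9903, -0.9517, -0.9937, 0.7739]

[-0.9903, -0.9517, -0.9937, 0.7739]


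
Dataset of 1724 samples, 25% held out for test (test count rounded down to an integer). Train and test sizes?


Test = ⌊1724·25/100⌋ = 431
Train = 1724 - 431 = 1293

Train: 1293, Test: 431


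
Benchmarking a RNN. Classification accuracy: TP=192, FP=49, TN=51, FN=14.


Accuracy = (TP+TN)/(TP+TN+FP+FN)
= (192+51)/(306)
= 243/306 = 79.41%

79.41%


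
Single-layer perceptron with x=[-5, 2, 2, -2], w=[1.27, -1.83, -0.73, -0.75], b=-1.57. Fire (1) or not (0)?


z = (-5)·(1.27) + (2)·(-1.83) + (2)·(-0.73) + (-2)·(-0.75) - 1.57
  = -11.54
step(z) = 0 (z<0)

0


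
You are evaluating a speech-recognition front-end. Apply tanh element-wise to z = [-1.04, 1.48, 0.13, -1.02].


tanh(-1.04) = -0.7779
tanh(1.48) = 0.9015
tanh(0.13) = 0.1293
tanh(-1.02) = -0.7699
result = [-0.7779, 0.9015, 0.1293, -0.7699]

[-0.7779, 0.9015, 0.1293, -0.7699]


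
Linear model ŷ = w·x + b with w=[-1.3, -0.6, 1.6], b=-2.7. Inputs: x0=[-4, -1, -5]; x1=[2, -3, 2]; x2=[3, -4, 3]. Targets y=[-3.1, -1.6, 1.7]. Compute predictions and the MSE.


ŷ0 = (-1.3)·(-4) + (-0.6)·(-1) + (1.6)·(-5) - 2.7 = -4.9
ŷ1 = (-1.3)·(2) + (-0.6)·(-3) + (1.6)·(2) - 2.7 = -0.3
ŷ2 = (-1.3)·(3) + (-0.6)·(-4) + (1.6)·(3) - 2.7 = 0.6
errors² = [3.24, 1.69, 1.21]
MSE = 6.1400/3 = 2.0467

2.0467


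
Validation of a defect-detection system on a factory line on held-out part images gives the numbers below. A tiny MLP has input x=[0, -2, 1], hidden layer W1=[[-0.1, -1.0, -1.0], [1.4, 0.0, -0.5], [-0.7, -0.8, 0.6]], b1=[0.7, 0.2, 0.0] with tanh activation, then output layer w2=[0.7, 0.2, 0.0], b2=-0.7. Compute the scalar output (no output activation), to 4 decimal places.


z1[0] = (-0.1)·(0) + (-1.0)·(-2) + (-1.0)·(1) + 0.7 = 1.7
z1[1] = (1.4)·(0) + (0.0)·(-2) + (-0.5)·(1) + 0.2 = -0.3
z1[2] = (-0.7)·(0) + (-0.8)·(-2) + (0.6)·(1) + 0.0 = 2.2
h = tanh(z1) = [0.9354, -0.2913, 0.9757]
output = (0.7)·(0.9354) + (0.2)·(-0.2913) + (0.0)·(0.9757) - 0.7 = -0.1035

-0.1035


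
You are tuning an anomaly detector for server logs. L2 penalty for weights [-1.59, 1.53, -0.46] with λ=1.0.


‖w‖₂² = (-1.59)² + (1.53)² + (-0.46)²
     = 2.5281 + 2.3409 + 0.2116
     = 5.0806
λ·‖w‖₂² = 1.0·5.0806 = 5.0806

5.0806


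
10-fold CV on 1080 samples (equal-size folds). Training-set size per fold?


Fold size = 1080/10 = 108
Training per fold = 1080 - 108 = 972

972


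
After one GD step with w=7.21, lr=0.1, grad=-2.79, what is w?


w_new = w - α·∇
= 7.21 - 0.1·-2.79
= 7.21 + 0.279
= 7.489

7.489


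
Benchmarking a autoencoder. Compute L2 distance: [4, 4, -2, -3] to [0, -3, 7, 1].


d = √((4-0)² + (4+ 3)² + (-2-7)² + (-3-1)²)
  = √(16 + 49 + 81 + 16)
  = √162 = 12.7279

12.7279


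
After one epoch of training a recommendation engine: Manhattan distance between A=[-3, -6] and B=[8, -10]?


d = |-3-8| + |-6+ 10|
  = 11 + 4
  = 15

15


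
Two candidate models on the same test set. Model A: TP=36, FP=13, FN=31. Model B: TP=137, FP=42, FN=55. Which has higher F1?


Model A: P=36/49=0.7347, R=36/67=0.5373, F1=2PR/(P+R)=2TP/(2TP+FP+FN)=72/116=0.6207
Model B: P=137/179=0.7654, R=137/192=0.7135, F1=2PR/(P+R)=2TP/(2TP+FP+FN)=274/371=0.7385
0.6207 < 0.7385 → Model B

Model B


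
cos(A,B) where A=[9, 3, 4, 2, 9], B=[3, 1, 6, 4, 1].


A·B = 9·3 + 3·1 + 4·6 + 2·4 + 9·1 = 71
‖A‖ = √191 = 13.8203, ‖B‖ = √63 = 7.9373
cos = 71/(√191·√63) = 71/√12033 = 0.6472

0.6472


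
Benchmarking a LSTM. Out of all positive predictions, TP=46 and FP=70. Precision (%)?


Precision = TP/(TP+FP)
= 46/(46+70)
= 46/116 = 39.66%

39.66%


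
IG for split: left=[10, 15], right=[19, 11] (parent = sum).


Parent = [29, 26], H_parent = 0.9979
H_left = 0.971 (n=25), H_right = 0.9481 (n=30)
H_children = (25/55)·0.971 + (30/55)·0.9481 = 0.9585
IG = 0.9979 - 0.9585 = 0.0394

0.0394


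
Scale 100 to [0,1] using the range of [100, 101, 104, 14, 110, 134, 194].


min=14, max=194
(100-14)/(194-14) = 86/180 = 0.4778

0.4778


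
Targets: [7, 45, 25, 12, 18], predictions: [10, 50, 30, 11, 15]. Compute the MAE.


Absolute errors: |7-10|=3, |45-50|=5, |25-30|=5, |12-11|=1, |18-15|=3
Sum = 17
MAE = 17/5 = 17/5

17/5


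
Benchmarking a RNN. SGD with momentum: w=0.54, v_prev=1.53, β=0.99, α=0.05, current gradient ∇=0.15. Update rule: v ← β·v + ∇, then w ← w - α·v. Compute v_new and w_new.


v_new = 0.99·1.53 + 0.15 = 1.5147 + 0.15 = 1.6647
w_new = 0.54 - 0.05·1.6647 = 0.54 - 0.083235 = 0.456765

v_new=1.6647, w_new=0.456765


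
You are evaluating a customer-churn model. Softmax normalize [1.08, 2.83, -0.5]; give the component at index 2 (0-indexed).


Exponentials: e^1.08=2.9447, e^2.83=16.9455, e^-0.5=0.6065
Sum = 20.4967
Softmax = [0.1437, 0.8267, 0.0296]
p[2] = 0.6065/20.4967 = 0.0296

0.0296


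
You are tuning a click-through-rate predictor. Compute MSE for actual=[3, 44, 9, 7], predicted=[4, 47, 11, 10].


Squared errors: (3-4)²=1, (44-47)²=9, (9-11)²=4, (7-10)²=9
Sum = 23
MSE = 23/4 = 23/4

23/4


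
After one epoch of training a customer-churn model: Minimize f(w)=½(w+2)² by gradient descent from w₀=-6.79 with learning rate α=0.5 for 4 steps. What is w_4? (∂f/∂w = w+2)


step 1: grad = -6.79+2 = -4.79; w = -6.79 - 0.5·(-4.79) = -4.395
step 2: grad = -4.395+2 = -2.395; w = -4.395 - 0.5·(-2.395) = -3.1975
step 3: grad = -3.1975+2 = -1.1975; w = -3.1975 - 0.5·(-1.1975) = -2.59875
step 4: grad = -2.59875+2 = -0.59875; w = -2.59875 - 0.5·(-0.59875) = -2.299375

-2.299375


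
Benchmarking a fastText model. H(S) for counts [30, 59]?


Probabilities: [30/89, 59/89] ≈ [0.3371, 0.6629]
H = -((30/89)·log₂(30/89) + (59/89)·log₂(59/89))
  = 0.922 bits

0.922 bits


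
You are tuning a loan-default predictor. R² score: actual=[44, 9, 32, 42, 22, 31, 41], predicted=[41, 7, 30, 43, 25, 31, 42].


ȳ = 31.5714
SS_res = Σ(y-ŷ)² = 28
SS_tot = Σ(y-ȳ)² = 953.71
R² = 1 - SS_res/SS_tot = 1 - 0.0294 = 0.9706

0.9706


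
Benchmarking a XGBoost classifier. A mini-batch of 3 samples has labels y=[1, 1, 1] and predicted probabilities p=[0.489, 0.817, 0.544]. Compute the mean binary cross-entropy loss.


L[0] = -ln(0.489) = 0.7154
L[1] = -ln(0.817) = 0.2021
L[2] = -ln(0.544) = 0.6088
mean = (0.7154 + 0.2021 + 0.6088)/3 = 0.5088

0.5088


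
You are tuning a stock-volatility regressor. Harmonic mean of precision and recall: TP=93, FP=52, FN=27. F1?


Precision = 93/145 = 0.6414
Recall = 93/120 = 0.775
F1 = 2·P·R/(P+R) = 2·TP/(2·TP+FP+FN) = 186/(186+52+27) = 186/265 = 0.7019

0.7019


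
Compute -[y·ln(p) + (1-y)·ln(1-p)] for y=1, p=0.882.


BCE = -[y·ln(p) + (1-y)·ln(1-p)]
= -1·ln(0.882) - 0
= -ln(0.882) = 0.1256

0.1256


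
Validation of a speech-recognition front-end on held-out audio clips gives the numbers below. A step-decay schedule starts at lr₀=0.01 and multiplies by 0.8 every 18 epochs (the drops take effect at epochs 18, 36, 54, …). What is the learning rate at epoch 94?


n_drops = ⌊94/18⌋ = 5
lr = 0.01·0.8^5 = 0.01·0.32768 = 0.0032768

0.0032768


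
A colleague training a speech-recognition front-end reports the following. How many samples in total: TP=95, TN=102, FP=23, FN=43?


Total = TP + TN + FP + FN
= 95 + 102 + 23 + 43
= 263
(Predicted positive: 118, predicted negative: 145)

263


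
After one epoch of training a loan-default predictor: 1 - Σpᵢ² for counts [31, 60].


Probabilities: [31/91, 60/91] ≈ [0.3407, 0.6593]
Σpᵢ² = (961 + 3600)/91² = 4561/8281
Gini = 1 - Σpᵢ² = 1 - 4561/8281 = 0.4492

0.4492


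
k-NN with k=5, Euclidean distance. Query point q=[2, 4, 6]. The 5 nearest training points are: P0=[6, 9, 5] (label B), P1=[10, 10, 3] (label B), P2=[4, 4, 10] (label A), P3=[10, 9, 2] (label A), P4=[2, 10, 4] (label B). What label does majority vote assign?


d(q,P0) = 6.4807  (label B)
d(q,P1) = 10.4403  (label B)
d(q,P2) = 4.4721  (label A)
d(q,P3) = 10.247  (label A)
d(q,P4) = 6.3246  (label B)
Votes: A=2, B=3
Majority → B

B


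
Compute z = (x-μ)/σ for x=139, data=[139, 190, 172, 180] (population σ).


μ = 170.25, σ = 19.136
z = (139 - 170.25)/19.136 = -1.633

-1.633


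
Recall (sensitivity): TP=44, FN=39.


Recall = TP/(TP+FN)
= 44/(44+39)
= 44/83 = 53.01%

53.01%


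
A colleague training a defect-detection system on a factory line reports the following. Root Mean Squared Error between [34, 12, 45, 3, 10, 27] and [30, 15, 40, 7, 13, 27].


MSE = 75/6 = 12.5
RMSE = √(75/6) = 3.5355

3.5355


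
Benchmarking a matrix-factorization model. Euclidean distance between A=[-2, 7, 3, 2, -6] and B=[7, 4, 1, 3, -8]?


d = √((-2-7)² + (7-4)² + (3-1)² + (2-3)² + (-6+ 8)²)
  = √(81 + 9 + 4 + 1 + 4)
  = √99 = 9.9499

9.9499


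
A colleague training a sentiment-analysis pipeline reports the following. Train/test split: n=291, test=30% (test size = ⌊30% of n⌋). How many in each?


Test = ⌊291·30/100⌋ = 87
Train = 291 - 87 = 204

Train: 204, Test: 87
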